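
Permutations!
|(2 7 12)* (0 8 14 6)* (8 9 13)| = 6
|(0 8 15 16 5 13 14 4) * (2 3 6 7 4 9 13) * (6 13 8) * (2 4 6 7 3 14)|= 13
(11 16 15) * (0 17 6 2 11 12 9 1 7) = (0 17 6 2 11 16 15 12 9 1 7) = [17, 7, 11, 3, 4, 5, 2, 0, 8, 1, 10, 16, 9, 13, 14, 12, 15, 6]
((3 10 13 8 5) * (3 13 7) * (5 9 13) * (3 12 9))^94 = (3 12 8 7 13 10 9)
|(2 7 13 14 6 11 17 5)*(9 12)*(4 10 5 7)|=|(2 4 10 5)(6 11 17 7 13 14)(9 12)|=12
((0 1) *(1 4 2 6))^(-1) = (0 1 6 2 4) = ((0 4 2 6 1))^(-1)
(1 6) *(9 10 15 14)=(1 6)(9 10 15 14)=[0, 6, 2, 3, 4, 5, 1, 7, 8, 10, 15, 11, 12, 13, 9, 14]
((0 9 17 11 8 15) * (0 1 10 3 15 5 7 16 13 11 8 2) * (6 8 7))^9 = (0 9 17 7 16 13 11 2)(1 10 3 15)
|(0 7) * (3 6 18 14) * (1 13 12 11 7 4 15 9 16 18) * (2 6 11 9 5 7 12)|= 140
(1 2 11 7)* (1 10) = (1 2 11 7 10) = [0, 2, 11, 3, 4, 5, 6, 10, 8, 9, 1, 7]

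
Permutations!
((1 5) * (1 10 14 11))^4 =(1 11 14 10 5)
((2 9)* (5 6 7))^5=(2 9)(5 7 6)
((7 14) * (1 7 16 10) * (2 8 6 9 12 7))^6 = ((1 2 8 6 9 12 7 14 16 10))^6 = (1 7 8 16 9)(2 14 6 10 12)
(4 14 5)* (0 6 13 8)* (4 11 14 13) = [6, 1, 2, 3, 13, 11, 4, 7, 0, 9, 10, 14, 12, 8, 5] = (0 6 4 13 8)(5 11 14)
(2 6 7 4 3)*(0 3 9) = [3, 1, 6, 2, 9, 5, 7, 4, 8, 0] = (0 3 2 6 7 4 9)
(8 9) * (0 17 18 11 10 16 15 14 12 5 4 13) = (0 17 18 11 10 16 15 14 12 5 4 13)(8 9) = [17, 1, 2, 3, 13, 4, 6, 7, 9, 8, 16, 10, 5, 0, 12, 14, 15, 18, 11]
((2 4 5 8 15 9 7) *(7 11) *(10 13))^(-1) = (2 7 11 9 15 8 5 4)(10 13) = ((2 4 5 8 15 9 11 7)(10 13))^(-1)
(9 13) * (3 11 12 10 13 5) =[0, 1, 2, 11, 4, 3, 6, 7, 8, 5, 13, 12, 10, 9] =(3 11 12 10 13 9 5)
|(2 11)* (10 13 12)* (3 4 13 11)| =|(2 3 4 13 12 10 11)| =7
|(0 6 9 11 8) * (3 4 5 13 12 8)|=|(0 6 9 11 3 4 5 13 12 8)|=10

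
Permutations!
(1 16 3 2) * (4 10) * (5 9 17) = (1 16 3 2)(4 10)(5 9 17) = [0, 16, 1, 2, 10, 9, 6, 7, 8, 17, 4, 11, 12, 13, 14, 15, 3, 5]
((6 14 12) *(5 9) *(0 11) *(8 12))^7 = ((0 11)(5 9)(6 14 8 12))^7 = (0 11)(5 9)(6 12 8 14)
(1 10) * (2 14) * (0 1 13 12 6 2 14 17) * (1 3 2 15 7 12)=[3, 10, 17, 2, 4, 5, 15, 12, 8, 9, 13, 11, 6, 1, 14, 7, 16, 0]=(0 3 2 17)(1 10 13)(6 15 7 12)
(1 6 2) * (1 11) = (1 6 2 11) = [0, 6, 11, 3, 4, 5, 2, 7, 8, 9, 10, 1]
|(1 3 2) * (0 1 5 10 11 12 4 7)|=|(0 1 3 2 5 10 11 12 4 7)|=10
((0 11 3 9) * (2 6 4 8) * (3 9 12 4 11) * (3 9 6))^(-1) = (0 9)(2 8 4 12 3)(6 11)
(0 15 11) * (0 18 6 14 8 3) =(0 15 11 18 6 14 8 3) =[15, 1, 2, 0, 4, 5, 14, 7, 3, 9, 10, 18, 12, 13, 8, 11, 16, 17, 6]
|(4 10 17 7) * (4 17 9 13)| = |(4 10 9 13)(7 17)| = 4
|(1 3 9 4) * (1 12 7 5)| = 7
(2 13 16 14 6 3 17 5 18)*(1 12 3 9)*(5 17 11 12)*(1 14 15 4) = (1 5 18 2 13 16 15 4)(3 11 12)(6 9 14) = [0, 5, 13, 11, 1, 18, 9, 7, 8, 14, 10, 12, 3, 16, 6, 4, 15, 17, 2]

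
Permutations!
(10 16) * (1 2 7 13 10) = (1 2 7 13 10 16) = [0, 2, 7, 3, 4, 5, 6, 13, 8, 9, 16, 11, 12, 10, 14, 15, 1]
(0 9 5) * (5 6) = (0 9 6 5) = [9, 1, 2, 3, 4, 0, 5, 7, 8, 6]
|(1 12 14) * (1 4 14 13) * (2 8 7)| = 6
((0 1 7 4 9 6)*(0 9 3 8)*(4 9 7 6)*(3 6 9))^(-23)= ((0 1 9 4 6 7 3 8))^(-23)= (0 1 9 4 6 7 3 8)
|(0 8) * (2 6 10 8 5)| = |(0 5 2 6 10 8)| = 6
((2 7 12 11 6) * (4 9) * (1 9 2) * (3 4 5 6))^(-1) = (1 6 5 9)(2 4 3 11 12 7)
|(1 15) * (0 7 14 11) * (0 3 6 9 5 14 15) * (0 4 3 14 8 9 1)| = 12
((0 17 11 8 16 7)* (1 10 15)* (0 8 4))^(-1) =((0 17 11 4)(1 10 15)(7 8 16))^(-1) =(0 4 11 17)(1 15 10)(7 16 8)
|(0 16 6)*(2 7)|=6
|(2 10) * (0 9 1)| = 6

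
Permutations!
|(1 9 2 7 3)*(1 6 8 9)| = 6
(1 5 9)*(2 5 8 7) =(1 8 7 2 5 9) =[0, 8, 5, 3, 4, 9, 6, 2, 7, 1]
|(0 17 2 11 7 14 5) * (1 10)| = 14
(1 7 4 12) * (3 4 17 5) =[0, 7, 2, 4, 12, 3, 6, 17, 8, 9, 10, 11, 1, 13, 14, 15, 16, 5] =(1 7 17 5 3 4 12)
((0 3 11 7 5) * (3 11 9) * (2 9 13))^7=(0 5 7 11)(2 13 3 9)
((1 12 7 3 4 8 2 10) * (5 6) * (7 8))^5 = (12)(3 7 4)(5 6) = ((1 12 8 2 10)(3 4 7)(5 6))^5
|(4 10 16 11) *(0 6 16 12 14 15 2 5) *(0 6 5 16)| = |(0 5 6)(2 16 11 4 10 12 14 15)| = 24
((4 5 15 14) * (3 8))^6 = ((3 8)(4 5 15 14))^6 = (4 15)(5 14)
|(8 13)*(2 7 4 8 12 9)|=7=|(2 7 4 8 13 12 9)|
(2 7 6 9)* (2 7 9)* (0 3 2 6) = (0 3 2 9 7) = [3, 1, 9, 2, 4, 5, 6, 0, 8, 7]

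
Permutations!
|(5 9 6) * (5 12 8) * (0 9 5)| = 5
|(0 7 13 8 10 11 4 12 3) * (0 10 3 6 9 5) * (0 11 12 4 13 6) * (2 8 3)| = 10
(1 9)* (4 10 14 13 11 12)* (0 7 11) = (0 7 11 12 4 10 14 13)(1 9) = [7, 9, 2, 3, 10, 5, 6, 11, 8, 1, 14, 12, 4, 0, 13]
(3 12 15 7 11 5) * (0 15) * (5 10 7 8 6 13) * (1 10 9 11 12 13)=(0 15 8 6 1 10 7 12)(3 13 5)(9 11)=[15, 10, 2, 13, 4, 3, 1, 12, 6, 11, 7, 9, 0, 5, 14, 8]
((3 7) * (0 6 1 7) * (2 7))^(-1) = (0 3 7 2 1 6)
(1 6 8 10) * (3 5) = (1 6 8 10)(3 5) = [0, 6, 2, 5, 4, 3, 8, 7, 10, 9, 1]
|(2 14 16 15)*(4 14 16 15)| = 5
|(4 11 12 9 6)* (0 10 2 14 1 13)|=|(0 10 2 14 1 13)(4 11 12 9 6)|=30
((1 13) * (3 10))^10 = ((1 13)(3 10))^10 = (13)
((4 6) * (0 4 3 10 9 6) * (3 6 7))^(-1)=(0 4)(3 7 9 10)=((0 4)(3 10 9 7))^(-1)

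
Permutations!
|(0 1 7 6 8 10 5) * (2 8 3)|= |(0 1 7 6 3 2 8 10 5)|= 9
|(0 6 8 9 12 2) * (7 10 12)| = 8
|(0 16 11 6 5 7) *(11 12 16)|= 10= |(0 11 6 5 7)(12 16)|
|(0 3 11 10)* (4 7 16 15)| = 4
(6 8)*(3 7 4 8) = [0, 1, 2, 7, 8, 5, 3, 4, 6] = (3 7 4 8 6)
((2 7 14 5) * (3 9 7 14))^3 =(14)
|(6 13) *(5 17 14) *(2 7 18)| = 6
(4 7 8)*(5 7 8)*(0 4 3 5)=(0 4 8 3 5 7)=[4, 1, 2, 5, 8, 7, 6, 0, 3]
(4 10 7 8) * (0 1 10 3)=(0 1 10 7 8 4 3)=[1, 10, 2, 0, 3, 5, 6, 8, 4, 9, 7]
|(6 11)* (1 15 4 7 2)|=10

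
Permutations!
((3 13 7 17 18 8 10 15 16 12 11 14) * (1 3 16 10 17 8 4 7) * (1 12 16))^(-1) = (1 14 11 12 13 3)(4 18 17 8 7)(10 15)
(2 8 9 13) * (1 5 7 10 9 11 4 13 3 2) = (1 5 7 10 9 3 2 8 11 4 13) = [0, 5, 8, 2, 13, 7, 6, 10, 11, 3, 9, 4, 12, 1]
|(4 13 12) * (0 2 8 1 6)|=|(0 2 8 1 6)(4 13 12)|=15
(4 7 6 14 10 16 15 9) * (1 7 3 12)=[0, 7, 2, 12, 3, 5, 14, 6, 8, 4, 16, 11, 1, 13, 10, 9, 15]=(1 7 6 14 10 16 15 9 4 3 12)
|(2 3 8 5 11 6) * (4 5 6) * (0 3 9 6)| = 3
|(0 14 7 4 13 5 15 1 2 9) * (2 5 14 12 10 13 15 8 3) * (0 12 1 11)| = 15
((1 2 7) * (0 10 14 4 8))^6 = ((0 10 14 4 8)(1 2 7))^6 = (0 10 14 4 8)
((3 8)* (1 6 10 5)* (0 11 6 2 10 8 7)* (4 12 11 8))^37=(0 8 3 7)(1 2 10 5)(4 12 11 6)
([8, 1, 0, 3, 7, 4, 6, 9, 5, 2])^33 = [9, 1, 7, 3, 8, 0, 6, 5, 2, 4]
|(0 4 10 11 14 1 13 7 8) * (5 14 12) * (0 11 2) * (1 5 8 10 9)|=24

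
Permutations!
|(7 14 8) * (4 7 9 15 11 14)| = |(4 7)(8 9 15 11 14)| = 10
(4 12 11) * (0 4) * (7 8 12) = (0 4 7 8 12 11) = [4, 1, 2, 3, 7, 5, 6, 8, 12, 9, 10, 0, 11]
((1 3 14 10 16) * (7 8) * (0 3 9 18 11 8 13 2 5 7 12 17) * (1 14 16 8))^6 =((0 3 16 14 10 8 12 17)(1 9 18 11)(2 5 7 13))^6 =(0 12 10 16)(1 18)(2 7)(3 17 8 14)(5 13)(9 11)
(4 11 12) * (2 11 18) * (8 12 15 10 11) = (2 8 12 4 18)(10 11 15) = [0, 1, 8, 3, 18, 5, 6, 7, 12, 9, 11, 15, 4, 13, 14, 10, 16, 17, 2]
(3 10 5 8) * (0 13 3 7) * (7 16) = (0 13 3 10 5 8 16 7) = [13, 1, 2, 10, 4, 8, 6, 0, 16, 9, 5, 11, 12, 3, 14, 15, 7]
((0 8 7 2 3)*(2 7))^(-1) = (0 3 2 8)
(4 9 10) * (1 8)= (1 8)(4 9 10)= [0, 8, 2, 3, 9, 5, 6, 7, 1, 10, 4]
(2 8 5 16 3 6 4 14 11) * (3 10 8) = (2 3 6 4 14 11)(5 16 10 8) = [0, 1, 3, 6, 14, 16, 4, 7, 5, 9, 8, 2, 12, 13, 11, 15, 10]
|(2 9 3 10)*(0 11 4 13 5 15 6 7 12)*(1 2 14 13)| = 15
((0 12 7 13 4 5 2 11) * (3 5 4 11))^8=((0 12 7 13 11)(2 3 5))^8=(0 13 12 11 7)(2 5 3)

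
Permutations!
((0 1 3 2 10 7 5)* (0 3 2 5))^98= (0 10 1 7 2)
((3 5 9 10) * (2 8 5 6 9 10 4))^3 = ((2 8 5 10 3 6 9 4))^3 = (2 10 9 8 3 4 5 6)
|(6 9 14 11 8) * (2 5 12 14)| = 8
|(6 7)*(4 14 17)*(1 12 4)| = 10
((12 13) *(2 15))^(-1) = (2 15)(12 13)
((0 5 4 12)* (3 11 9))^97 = (0 5 4 12)(3 11 9)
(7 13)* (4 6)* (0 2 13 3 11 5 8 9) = [2, 1, 13, 11, 6, 8, 4, 3, 9, 0, 10, 5, 12, 7] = (0 2 13 7 3 11 5 8 9)(4 6)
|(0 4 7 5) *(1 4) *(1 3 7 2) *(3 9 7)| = 12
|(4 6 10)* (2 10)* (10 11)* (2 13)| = |(2 11 10 4 6 13)| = 6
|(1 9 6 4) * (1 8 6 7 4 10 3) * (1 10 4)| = 6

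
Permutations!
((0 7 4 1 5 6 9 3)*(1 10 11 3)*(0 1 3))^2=(0 4 11 7 10)(1 6 3 5 9)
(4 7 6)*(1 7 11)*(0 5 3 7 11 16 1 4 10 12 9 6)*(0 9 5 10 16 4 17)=(0 10 12 5 3 7 9 6 16 1 11 17)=[10, 11, 2, 7, 4, 3, 16, 9, 8, 6, 12, 17, 5, 13, 14, 15, 1, 0]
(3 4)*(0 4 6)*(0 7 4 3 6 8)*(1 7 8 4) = (0 3 4 6 8)(1 7) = [3, 7, 2, 4, 6, 5, 8, 1, 0]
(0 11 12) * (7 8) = (0 11 12)(7 8) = [11, 1, 2, 3, 4, 5, 6, 8, 7, 9, 10, 12, 0]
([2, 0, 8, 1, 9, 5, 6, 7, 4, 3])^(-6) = [2, 0, 8, 1, 9, 5, 6, 7, 4, 3]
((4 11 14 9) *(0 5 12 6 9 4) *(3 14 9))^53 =((0 5 12 6 3 14 4 11 9))^53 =(0 9 11 4 14 3 6 12 5)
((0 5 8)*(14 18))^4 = (18)(0 5 8)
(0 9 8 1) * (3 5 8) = (0 9 3 5 8 1) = [9, 0, 2, 5, 4, 8, 6, 7, 1, 3]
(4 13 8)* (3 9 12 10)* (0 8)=(0 8 4 13)(3 9 12 10)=[8, 1, 2, 9, 13, 5, 6, 7, 4, 12, 3, 11, 10, 0]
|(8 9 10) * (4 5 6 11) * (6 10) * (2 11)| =8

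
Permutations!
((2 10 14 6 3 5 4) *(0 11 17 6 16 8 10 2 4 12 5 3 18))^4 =(0 18 6 17 11)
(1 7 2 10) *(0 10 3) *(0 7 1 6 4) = (0 10 6 4)(2 3 7) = [10, 1, 3, 7, 0, 5, 4, 2, 8, 9, 6]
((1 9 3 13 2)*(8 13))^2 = ((1 9 3 8 13 2))^2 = (1 3 13)(2 9 8)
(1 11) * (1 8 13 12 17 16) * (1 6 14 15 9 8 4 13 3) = (1 11 4 13 12 17 16 6 14 15 9 8 3) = [0, 11, 2, 1, 13, 5, 14, 7, 3, 8, 10, 4, 17, 12, 15, 9, 6, 16]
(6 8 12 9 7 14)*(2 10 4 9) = (2 10 4 9 7 14 6 8 12) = [0, 1, 10, 3, 9, 5, 8, 14, 12, 7, 4, 11, 2, 13, 6]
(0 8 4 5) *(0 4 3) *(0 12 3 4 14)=(0 8 4 5 14)(3 12)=[8, 1, 2, 12, 5, 14, 6, 7, 4, 9, 10, 11, 3, 13, 0]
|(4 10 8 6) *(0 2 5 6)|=7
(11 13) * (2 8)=(2 8)(11 13)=[0, 1, 8, 3, 4, 5, 6, 7, 2, 9, 10, 13, 12, 11]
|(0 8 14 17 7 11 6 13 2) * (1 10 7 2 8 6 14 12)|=12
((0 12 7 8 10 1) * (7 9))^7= (12)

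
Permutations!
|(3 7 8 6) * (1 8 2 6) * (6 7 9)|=|(1 8)(2 7)(3 9 6)|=6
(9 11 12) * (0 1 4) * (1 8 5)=[8, 4, 2, 3, 0, 1, 6, 7, 5, 11, 10, 12, 9]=(0 8 5 1 4)(9 11 12)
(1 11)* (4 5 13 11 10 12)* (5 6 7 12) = (1 10 5 13 11)(4 6 7 12) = [0, 10, 2, 3, 6, 13, 7, 12, 8, 9, 5, 1, 4, 11]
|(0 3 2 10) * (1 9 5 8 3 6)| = |(0 6 1 9 5 8 3 2 10)| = 9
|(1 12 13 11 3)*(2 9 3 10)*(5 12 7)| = 10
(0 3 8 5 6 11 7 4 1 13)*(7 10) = (0 3 8 5 6 11 10 7 4 1 13) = [3, 13, 2, 8, 1, 6, 11, 4, 5, 9, 7, 10, 12, 0]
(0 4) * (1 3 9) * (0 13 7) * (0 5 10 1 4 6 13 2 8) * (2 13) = (0 6 2 8)(1 3 9 4 13 7 5 10) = [6, 3, 8, 9, 13, 10, 2, 5, 0, 4, 1, 11, 12, 7]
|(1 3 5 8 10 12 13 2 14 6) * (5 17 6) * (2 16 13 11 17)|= 22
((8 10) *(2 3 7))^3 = ((2 3 7)(8 10))^3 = (8 10)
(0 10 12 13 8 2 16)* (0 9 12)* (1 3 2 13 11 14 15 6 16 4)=(0 10)(1 3 2 4)(6 16 9 12 11 14 15)(8 13)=[10, 3, 4, 2, 1, 5, 16, 7, 13, 12, 0, 14, 11, 8, 15, 6, 9]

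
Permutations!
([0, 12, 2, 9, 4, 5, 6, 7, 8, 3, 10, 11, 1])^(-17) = [0, 12, 2, 9, 4, 5, 6, 7, 8, 3, 10, 11, 1]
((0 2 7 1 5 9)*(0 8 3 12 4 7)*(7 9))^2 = (1 7 5)(3 4 8 12 9)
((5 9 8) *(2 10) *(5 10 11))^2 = ((2 11 5 9 8 10))^2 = (2 5 8)(9 10 11)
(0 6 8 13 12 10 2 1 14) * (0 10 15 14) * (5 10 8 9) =[6, 0, 1, 3, 4, 10, 9, 7, 13, 5, 2, 11, 15, 12, 8, 14] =(0 6 9 5 10 2 1)(8 13 12 15 14)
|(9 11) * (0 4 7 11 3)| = |(0 4 7 11 9 3)| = 6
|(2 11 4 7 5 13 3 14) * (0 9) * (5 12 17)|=|(0 9)(2 11 4 7 12 17 5 13 3 14)|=10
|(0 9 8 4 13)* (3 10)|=10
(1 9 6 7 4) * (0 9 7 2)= (0 9 6 2)(1 7 4)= [9, 7, 0, 3, 1, 5, 2, 4, 8, 6]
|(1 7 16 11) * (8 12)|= |(1 7 16 11)(8 12)|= 4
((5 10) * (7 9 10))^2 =((5 7 9 10))^2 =(5 9)(7 10)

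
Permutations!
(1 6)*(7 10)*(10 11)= (1 6)(7 11 10)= [0, 6, 2, 3, 4, 5, 1, 11, 8, 9, 7, 10]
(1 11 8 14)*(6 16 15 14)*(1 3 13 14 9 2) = (1 11 8 6 16 15 9 2)(3 13 14) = [0, 11, 1, 13, 4, 5, 16, 7, 6, 2, 10, 8, 12, 14, 3, 9, 15]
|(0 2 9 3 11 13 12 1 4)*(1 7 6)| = 11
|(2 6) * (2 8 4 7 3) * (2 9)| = 7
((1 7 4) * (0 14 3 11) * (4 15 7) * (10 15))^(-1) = (0 11 3 14)(1 4)(7 15 10)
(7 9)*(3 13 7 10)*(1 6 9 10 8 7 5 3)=[0, 6, 2, 13, 4, 3, 9, 10, 7, 8, 1, 11, 12, 5]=(1 6 9 8 7 10)(3 13 5)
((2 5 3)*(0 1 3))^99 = ((0 1 3 2 5))^99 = (0 5 2 3 1)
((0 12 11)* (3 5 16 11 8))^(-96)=(0 8 5 11 12 3 16)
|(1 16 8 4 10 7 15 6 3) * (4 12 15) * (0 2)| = |(0 2)(1 16 8 12 15 6 3)(4 10 7)| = 42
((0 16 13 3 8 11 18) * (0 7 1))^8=(0 1 7 18 11 8 3 13 16)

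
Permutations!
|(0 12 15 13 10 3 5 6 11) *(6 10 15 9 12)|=|(0 6 11)(3 5 10)(9 12)(13 15)|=6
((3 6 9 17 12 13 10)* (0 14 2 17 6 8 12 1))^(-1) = ((0 14 2 17 1)(3 8 12 13 10)(6 9))^(-1) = (0 1 17 2 14)(3 10 13 12 8)(6 9)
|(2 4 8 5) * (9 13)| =|(2 4 8 5)(9 13)| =4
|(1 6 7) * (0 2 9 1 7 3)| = 6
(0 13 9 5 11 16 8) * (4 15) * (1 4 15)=[13, 4, 2, 3, 1, 11, 6, 7, 0, 5, 10, 16, 12, 9, 14, 15, 8]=(0 13 9 5 11 16 8)(1 4)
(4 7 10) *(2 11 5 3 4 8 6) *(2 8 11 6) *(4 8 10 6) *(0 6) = (0 6 10 11 5 3 8 2 4 7) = [6, 1, 4, 8, 7, 3, 10, 0, 2, 9, 11, 5]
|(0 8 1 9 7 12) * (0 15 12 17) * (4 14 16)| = 6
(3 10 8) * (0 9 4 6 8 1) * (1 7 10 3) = (0 9 4 6 8 1)(7 10) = [9, 0, 2, 3, 6, 5, 8, 10, 1, 4, 7]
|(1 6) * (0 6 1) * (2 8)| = 2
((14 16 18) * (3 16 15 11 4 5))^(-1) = (3 5 4 11 15 14 18 16)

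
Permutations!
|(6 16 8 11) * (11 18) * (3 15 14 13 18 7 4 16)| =28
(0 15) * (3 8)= (0 15)(3 8)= [15, 1, 2, 8, 4, 5, 6, 7, 3, 9, 10, 11, 12, 13, 14, 0]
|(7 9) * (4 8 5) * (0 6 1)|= 6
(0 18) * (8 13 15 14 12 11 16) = (0 18)(8 13 15 14 12 11 16) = [18, 1, 2, 3, 4, 5, 6, 7, 13, 9, 10, 16, 11, 15, 12, 14, 8, 17, 0]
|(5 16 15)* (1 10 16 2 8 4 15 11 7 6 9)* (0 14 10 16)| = |(0 14 10)(1 16 11 7 6 9)(2 8 4 15 5)| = 30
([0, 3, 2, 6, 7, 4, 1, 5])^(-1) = [0, 6, 2, 1, 5, 7, 3, 4]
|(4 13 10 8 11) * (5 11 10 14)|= |(4 13 14 5 11)(8 10)|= 10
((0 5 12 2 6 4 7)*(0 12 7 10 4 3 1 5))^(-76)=((1 5 7 12 2 6 3)(4 10))^(-76)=(1 5 7 12 2 6 3)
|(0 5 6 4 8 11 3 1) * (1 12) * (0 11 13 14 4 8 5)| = 12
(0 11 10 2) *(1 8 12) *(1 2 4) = (0 11 10 4 1 8 12 2) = [11, 8, 0, 3, 1, 5, 6, 7, 12, 9, 4, 10, 2]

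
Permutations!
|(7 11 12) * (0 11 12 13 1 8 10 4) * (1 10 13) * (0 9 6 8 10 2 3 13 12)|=|(0 11 1 10 4 9 6 8 12 7)(2 3 13)|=30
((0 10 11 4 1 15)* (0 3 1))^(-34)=(0 11)(1 3 15)(4 10)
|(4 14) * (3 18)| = 2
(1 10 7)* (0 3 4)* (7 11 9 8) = (0 3 4)(1 10 11 9 8 7) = [3, 10, 2, 4, 0, 5, 6, 1, 7, 8, 11, 9]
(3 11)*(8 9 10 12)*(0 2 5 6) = (0 2 5 6)(3 11)(8 9 10 12) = [2, 1, 5, 11, 4, 6, 0, 7, 9, 10, 12, 3, 8]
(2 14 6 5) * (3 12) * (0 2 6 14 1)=(14)(0 2 1)(3 12)(5 6)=[2, 0, 1, 12, 4, 6, 5, 7, 8, 9, 10, 11, 3, 13, 14]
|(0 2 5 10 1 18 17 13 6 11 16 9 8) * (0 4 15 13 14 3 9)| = |(0 2 5 10 1 18 17 14 3 9 8 4 15 13 6 11 16)| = 17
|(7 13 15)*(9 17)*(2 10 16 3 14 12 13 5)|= |(2 10 16 3 14 12 13 15 7 5)(9 17)|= 10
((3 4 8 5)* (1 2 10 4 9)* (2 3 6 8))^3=((1 3 9)(2 10 4)(5 6 8))^3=(10)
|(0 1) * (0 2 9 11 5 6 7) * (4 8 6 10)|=|(0 1 2 9 11 5 10 4 8 6 7)|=11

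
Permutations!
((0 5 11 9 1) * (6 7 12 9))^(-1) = (0 1 9 12 7 6 11 5)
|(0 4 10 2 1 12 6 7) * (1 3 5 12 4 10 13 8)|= 8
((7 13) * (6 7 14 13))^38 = ((6 7)(13 14))^38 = (14)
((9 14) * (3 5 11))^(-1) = ((3 5 11)(9 14))^(-1) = (3 11 5)(9 14)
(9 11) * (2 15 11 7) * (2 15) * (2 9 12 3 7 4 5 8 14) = (2 9 4 5 8 14)(3 7 15 11 12) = [0, 1, 9, 7, 5, 8, 6, 15, 14, 4, 10, 12, 3, 13, 2, 11]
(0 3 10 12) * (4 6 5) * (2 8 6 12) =(0 3 10 2 8 6 5 4 12) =[3, 1, 8, 10, 12, 4, 5, 7, 6, 9, 2, 11, 0]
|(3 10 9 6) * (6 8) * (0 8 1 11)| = |(0 8 6 3 10 9 1 11)| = 8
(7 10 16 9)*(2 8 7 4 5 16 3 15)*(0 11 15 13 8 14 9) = [11, 1, 14, 13, 5, 16, 6, 10, 7, 4, 3, 15, 12, 8, 9, 2, 0] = (0 11 15 2 14 9 4 5 16)(3 13 8 7 10)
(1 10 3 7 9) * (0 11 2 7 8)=(0 11 2 7 9 1 10 3 8)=[11, 10, 7, 8, 4, 5, 6, 9, 0, 1, 3, 2]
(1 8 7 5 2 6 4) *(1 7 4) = (1 8 4 7 5 2 6) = [0, 8, 6, 3, 7, 2, 1, 5, 4]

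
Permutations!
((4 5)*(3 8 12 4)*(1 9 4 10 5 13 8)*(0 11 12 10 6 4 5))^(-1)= ((0 11 12 6 4 13 8 10)(1 9 5 3))^(-1)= (0 10 8 13 4 6 12 11)(1 3 5 9)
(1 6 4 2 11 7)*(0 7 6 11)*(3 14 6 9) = (0 7 1 11 9 3 14 6 4 2) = [7, 11, 0, 14, 2, 5, 4, 1, 8, 3, 10, 9, 12, 13, 6]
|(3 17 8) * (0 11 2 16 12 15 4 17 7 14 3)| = 9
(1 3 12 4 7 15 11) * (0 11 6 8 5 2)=[11, 3, 0, 12, 7, 2, 8, 15, 5, 9, 10, 1, 4, 13, 14, 6]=(0 11 1 3 12 4 7 15 6 8 5 2)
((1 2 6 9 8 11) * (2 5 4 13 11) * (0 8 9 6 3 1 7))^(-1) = ((0 8 2 3 1 5 4 13 11 7))^(-1) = (0 7 11 13 4 5 1 3 2 8)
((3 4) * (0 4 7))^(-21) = ((0 4 3 7))^(-21) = (0 7 3 4)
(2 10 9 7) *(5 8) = [0, 1, 10, 3, 4, 8, 6, 2, 5, 7, 9] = (2 10 9 7)(5 8)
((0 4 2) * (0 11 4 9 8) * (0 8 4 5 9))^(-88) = ((2 11 5 9 4))^(-88) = (2 5 4 11 9)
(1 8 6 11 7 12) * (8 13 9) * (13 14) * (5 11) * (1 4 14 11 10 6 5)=(1 11 7 12 4 14 13 9 8 5 10 6)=[0, 11, 2, 3, 14, 10, 1, 12, 5, 8, 6, 7, 4, 9, 13]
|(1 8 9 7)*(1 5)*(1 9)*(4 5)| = 4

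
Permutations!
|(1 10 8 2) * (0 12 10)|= 6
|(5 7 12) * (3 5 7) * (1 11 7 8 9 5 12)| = |(1 11 7)(3 12 8 9 5)| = 15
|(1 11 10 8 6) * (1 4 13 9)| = |(1 11 10 8 6 4 13 9)| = 8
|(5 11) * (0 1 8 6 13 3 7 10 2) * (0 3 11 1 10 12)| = 6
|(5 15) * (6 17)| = |(5 15)(6 17)| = 2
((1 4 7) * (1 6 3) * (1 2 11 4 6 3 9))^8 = (1 9 6)(2 7 11 3 4)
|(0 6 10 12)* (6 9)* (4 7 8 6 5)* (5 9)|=|(0 5 4 7 8 6 10 12)|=8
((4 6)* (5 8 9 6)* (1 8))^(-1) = ((1 8 9 6 4 5))^(-1) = (1 5 4 6 9 8)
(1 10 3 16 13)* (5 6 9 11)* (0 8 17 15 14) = [8, 10, 2, 16, 4, 6, 9, 7, 17, 11, 3, 5, 12, 1, 0, 14, 13, 15] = (0 8 17 15 14)(1 10 3 16 13)(5 6 9 11)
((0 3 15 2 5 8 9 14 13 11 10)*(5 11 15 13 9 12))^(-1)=((0 3 13 15 2 11 10)(5 8 12)(9 14))^(-1)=(0 10 11 2 15 13 3)(5 12 8)(9 14)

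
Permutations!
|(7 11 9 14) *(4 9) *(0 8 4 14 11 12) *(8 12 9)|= |(0 12)(4 8)(7 9 11 14)|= 4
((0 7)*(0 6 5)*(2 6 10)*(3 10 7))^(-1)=(0 5 6 2 10 3)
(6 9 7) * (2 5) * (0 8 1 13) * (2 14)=[8, 13, 5, 3, 4, 14, 9, 6, 1, 7, 10, 11, 12, 0, 2]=(0 8 1 13)(2 5 14)(6 9 7)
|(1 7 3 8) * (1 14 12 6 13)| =|(1 7 3 8 14 12 6 13)| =8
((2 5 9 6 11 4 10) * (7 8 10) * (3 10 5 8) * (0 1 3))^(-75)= (0 11 5 10)(1 4 9 2)(3 7 6 8)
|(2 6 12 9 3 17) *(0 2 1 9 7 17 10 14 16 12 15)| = 36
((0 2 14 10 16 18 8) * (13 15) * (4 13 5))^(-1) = ((0 2 14 10 16 18 8)(4 13 15 5))^(-1) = (0 8 18 16 10 14 2)(4 5 15 13)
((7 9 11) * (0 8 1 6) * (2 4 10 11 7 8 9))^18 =(0 1 11 4 7)(2 9 6 8 10)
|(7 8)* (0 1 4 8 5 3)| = |(0 1 4 8 7 5 3)| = 7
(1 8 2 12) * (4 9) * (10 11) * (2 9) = [0, 8, 12, 3, 2, 5, 6, 7, 9, 4, 11, 10, 1] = (1 8 9 4 2 12)(10 11)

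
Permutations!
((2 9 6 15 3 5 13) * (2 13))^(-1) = ((2 9 6 15 3 5))^(-1) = (2 5 3 15 6 9)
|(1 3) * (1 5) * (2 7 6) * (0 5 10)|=15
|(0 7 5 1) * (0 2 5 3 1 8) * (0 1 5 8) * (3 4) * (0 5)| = |(0 7 4 3)(1 2 8)| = 12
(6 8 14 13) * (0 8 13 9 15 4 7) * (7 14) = [8, 1, 2, 3, 14, 5, 13, 0, 7, 15, 10, 11, 12, 6, 9, 4] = (0 8 7)(4 14 9 15)(6 13)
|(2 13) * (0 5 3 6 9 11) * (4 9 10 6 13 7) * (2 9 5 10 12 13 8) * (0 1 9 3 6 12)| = 33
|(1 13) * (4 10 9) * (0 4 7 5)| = |(0 4 10 9 7 5)(1 13)| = 6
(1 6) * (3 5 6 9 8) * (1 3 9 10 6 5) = (1 10 6 3)(8 9) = [0, 10, 2, 1, 4, 5, 3, 7, 9, 8, 6]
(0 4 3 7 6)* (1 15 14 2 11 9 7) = (0 4 3 1 15 14 2 11 9 7 6) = [4, 15, 11, 1, 3, 5, 0, 6, 8, 7, 10, 9, 12, 13, 2, 14]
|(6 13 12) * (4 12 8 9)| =|(4 12 6 13 8 9)| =6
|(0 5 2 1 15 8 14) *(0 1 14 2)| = |(0 5)(1 15 8 2 14)| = 10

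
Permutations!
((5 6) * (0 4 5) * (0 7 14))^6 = (14)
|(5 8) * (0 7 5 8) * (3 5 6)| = 5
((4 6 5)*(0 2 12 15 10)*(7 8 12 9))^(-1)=((0 2 9 7 8 12 15 10)(4 6 5))^(-1)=(0 10 15 12 8 7 9 2)(4 5 6)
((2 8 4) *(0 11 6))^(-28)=((0 11 6)(2 8 4))^(-28)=(0 6 11)(2 4 8)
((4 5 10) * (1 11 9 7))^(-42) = ((1 11 9 7)(4 5 10))^(-42) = (1 9)(7 11)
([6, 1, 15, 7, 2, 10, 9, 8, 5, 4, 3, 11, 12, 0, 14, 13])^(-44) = [15, 1, 9, 7, 6, 10, 13, 8, 5, 0, 3, 11, 12, 2, 14, 4]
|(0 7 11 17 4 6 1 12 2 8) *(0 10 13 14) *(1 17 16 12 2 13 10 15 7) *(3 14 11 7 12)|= |(0 1 2 8 15 12 13 11 16 3 14)(4 6 17)|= 33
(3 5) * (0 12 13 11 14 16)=(0 12 13 11 14 16)(3 5)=[12, 1, 2, 5, 4, 3, 6, 7, 8, 9, 10, 14, 13, 11, 16, 15, 0]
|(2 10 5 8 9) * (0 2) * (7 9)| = |(0 2 10 5 8 7 9)| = 7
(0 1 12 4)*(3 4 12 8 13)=[1, 8, 2, 4, 0, 5, 6, 7, 13, 9, 10, 11, 12, 3]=(0 1 8 13 3 4)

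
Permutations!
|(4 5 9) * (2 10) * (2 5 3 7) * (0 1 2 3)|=14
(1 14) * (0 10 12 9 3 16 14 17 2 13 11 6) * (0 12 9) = (0 10 9 3 16 14 1 17 2 13 11 6 12) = [10, 17, 13, 16, 4, 5, 12, 7, 8, 3, 9, 6, 0, 11, 1, 15, 14, 2]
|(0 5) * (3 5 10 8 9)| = |(0 10 8 9 3 5)| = 6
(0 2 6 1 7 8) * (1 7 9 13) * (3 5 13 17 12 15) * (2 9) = [9, 2, 6, 5, 4, 13, 7, 8, 0, 17, 10, 11, 15, 1, 14, 3, 16, 12] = (0 9 17 12 15 3 5 13 1 2 6 7 8)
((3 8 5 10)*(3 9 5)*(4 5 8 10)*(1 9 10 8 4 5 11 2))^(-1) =(1 2 11 4 9)(3 8)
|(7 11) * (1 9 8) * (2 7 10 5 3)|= 6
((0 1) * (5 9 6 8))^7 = (0 1)(5 8 6 9)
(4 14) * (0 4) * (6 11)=(0 4 14)(6 11)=[4, 1, 2, 3, 14, 5, 11, 7, 8, 9, 10, 6, 12, 13, 0]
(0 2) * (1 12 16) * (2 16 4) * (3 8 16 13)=[13, 12, 0, 8, 2, 5, 6, 7, 16, 9, 10, 11, 4, 3, 14, 15, 1]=(0 13 3 8 16 1 12 4 2)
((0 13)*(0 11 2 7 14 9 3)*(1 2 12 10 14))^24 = (14)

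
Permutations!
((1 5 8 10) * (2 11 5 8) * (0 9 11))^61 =(0 9 11 5 2)(1 8 10)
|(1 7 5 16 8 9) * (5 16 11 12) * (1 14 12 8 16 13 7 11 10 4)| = |(16)(1 11 8 9 14 12 5 10 4)(7 13)| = 18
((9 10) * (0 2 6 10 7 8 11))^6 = (0 8 9 6)(2 11 7 10)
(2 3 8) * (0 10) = (0 10)(2 3 8) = [10, 1, 3, 8, 4, 5, 6, 7, 2, 9, 0]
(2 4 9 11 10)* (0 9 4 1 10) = (0 9 11)(1 10 2) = [9, 10, 1, 3, 4, 5, 6, 7, 8, 11, 2, 0]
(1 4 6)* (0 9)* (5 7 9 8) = (0 8 5 7 9)(1 4 6) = [8, 4, 2, 3, 6, 7, 1, 9, 5, 0]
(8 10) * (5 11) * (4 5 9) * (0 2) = (0 2)(4 5 11 9)(8 10) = [2, 1, 0, 3, 5, 11, 6, 7, 10, 4, 8, 9]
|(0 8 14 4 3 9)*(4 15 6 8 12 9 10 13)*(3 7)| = |(0 12 9)(3 10 13 4 7)(6 8 14 15)| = 60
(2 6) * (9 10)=(2 6)(9 10)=[0, 1, 6, 3, 4, 5, 2, 7, 8, 10, 9]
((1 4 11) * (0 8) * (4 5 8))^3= (0 1)(4 5)(8 11)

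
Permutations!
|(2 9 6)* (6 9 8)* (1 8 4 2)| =6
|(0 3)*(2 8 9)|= 6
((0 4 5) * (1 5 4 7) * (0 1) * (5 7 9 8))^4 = (0 1 8)(5 9 7)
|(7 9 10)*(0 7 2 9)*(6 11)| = |(0 7)(2 9 10)(6 11)| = 6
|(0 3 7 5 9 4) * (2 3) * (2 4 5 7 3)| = 2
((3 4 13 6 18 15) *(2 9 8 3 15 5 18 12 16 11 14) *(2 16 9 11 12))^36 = ((2 11 14 16 12 9 8 3 4 13 6)(5 18))^36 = (18)(2 16 8 13 11 12 3 6 14 9 4)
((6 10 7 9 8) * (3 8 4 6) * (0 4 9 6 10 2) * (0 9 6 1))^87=((0 4 10 7 1)(2 9 6)(3 8))^87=(0 10 1 4 7)(3 8)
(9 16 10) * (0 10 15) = [10, 1, 2, 3, 4, 5, 6, 7, 8, 16, 9, 11, 12, 13, 14, 0, 15] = (0 10 9 16 15)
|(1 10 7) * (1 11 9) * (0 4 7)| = 7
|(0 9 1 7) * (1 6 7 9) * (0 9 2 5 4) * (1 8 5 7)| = 20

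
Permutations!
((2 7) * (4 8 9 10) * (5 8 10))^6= ((2 7)(4 10)(5 8 9))^6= (10)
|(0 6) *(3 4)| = 2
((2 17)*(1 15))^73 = ((1 15)(2 17))^73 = (1 15)(2 17)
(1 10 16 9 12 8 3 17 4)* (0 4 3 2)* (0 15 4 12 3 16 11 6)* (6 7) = (0 12 8 2 15 4 1 10 11 7 6)(3 17 16 9) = [12, 10, 15, 17, 1, 5, 0, 6, 2, 3, 11, 7, 8, 13, 14, 4, 9, 16]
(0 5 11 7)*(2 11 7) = (0 5 7)(2 11) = [5, 1, 11, 3, 4, 7, 6, 0, 8, 9, 10, 2]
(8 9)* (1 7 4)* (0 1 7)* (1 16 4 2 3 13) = [16, 0, 3, 13, 7, 5, 6, 2, 9, 8, 10, 11, 12, 1, 14, 15, 4] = (0 16 4 7 2 3 13 1)(8 9)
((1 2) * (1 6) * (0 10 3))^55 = (0 10 3)(1 2 6) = ((0 10 3)(1 2 6))^55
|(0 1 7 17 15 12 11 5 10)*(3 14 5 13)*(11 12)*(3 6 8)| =13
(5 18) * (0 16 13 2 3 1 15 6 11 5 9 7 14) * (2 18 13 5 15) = [16, 2, 3, 1, 4, 13, 11, 14, 8, 7, 10, 15, 12, 18, 0, 6, 5, 17, 9] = (0 16 5 13 18 9 7 14)(1 2 3)(6 11 15)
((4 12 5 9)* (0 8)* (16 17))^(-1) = (0 8)(4 9 5 12)(16 17)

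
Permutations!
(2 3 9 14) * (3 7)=(2 7 3 9 14)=[0, 1, 7, 9, 4, 5, 6, 3, 8, 14, 10, 11, 12, 13, 2]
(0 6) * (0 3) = (0 6 3) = [6, 1, 2, 0, 4, 5, 3]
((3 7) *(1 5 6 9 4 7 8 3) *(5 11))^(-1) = (1 7 4 9 6 5 11)(3 8)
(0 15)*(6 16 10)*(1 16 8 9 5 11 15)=[1, 16, 2, 3, 4, 11, 8, 7, 9, 5, 6, 15, 12, 13, 14, 0, 10]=(0 1 16 10 6 8 9 5 11 15)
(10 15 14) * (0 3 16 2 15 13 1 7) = (0 3 16 2 15 14 10 13 1 7) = [3, 7, 15, 16, 4, 5, 6, 0, 8, 9, 13, 11, 12, 1, 10, 14, 2]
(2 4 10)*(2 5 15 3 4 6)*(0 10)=[10, 1, 6, 4, 0, 15, 2, 7, 8, 9, 5, 11, 12, 13, 14, 3]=(0 10 5 15 3 4)(2 6)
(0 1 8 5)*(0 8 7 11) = (0 1 7 11)(5 8) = [1, 7, 2, 3, 4, 8, 6, 11, 5, 9, 10, 0]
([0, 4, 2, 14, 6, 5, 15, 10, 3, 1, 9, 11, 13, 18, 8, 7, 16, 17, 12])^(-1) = [0, 9, 2, 8, 1, 5, 4, 15, 14, 10, 7, 11, 18, 12, 3, 6, 16, 17, 13]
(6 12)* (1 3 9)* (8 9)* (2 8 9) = (1 3 9)(2 8)(6 12) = [0, 3, 8, 9, 4, 5, 12, 7, 2, 1, 10, 11, 6]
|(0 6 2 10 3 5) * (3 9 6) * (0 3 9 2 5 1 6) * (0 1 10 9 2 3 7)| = 14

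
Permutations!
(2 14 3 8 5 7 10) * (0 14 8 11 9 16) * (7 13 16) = (0 14 3 11 9 7 10 2 8 5 13 16) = [14, 1, 8, 11, 4, 13, 6, 10, 5, 7, 2, 9, 12, 16, 3, 15, 0]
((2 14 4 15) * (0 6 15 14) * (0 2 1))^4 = (15)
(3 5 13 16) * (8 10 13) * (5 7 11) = (3 7 11 5 8 10 13 16) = [0, 1, 2, 7, 4, 8, 6, 11, 10, 9, 13, 5, 12, 16, 14, 15, 3]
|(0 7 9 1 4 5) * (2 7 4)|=12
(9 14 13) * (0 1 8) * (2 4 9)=(0 1 8)(2 4 9 14 13)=[1, 8, 4, 3, 9, 5, 6, 7, 0, 14, 10, 11, 12, 2, 13]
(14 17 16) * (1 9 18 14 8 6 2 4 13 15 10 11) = (1 9 18 14 17 16 8 6 2 4 13 15 10 11) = [0, 9, 4, 3, 13, 5, 2, 7, 6, 18, 11, 1, 12, 15, 17, 10, 8, 16, 14]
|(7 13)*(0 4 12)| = 6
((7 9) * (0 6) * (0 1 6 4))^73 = ((0 4)(1 6)(7 9))^73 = (0 4)(1 6)(7 9)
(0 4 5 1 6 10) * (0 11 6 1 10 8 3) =(0 4 5 10 11 6 8 3) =[4, 1, 2, 0, 5, 10, 8, 7, 3, 9, 11, 6]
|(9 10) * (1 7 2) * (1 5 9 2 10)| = |(1 7 10 2 5 9)| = 6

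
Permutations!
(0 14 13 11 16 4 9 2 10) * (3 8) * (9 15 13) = (0 14 9 2 10)(3 8)(4 15 13 11 16) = [14, 1, 10, 8, 15, 5, 6, 7, 3, 2, 0, 16, 12, 11, 9, 13, 4]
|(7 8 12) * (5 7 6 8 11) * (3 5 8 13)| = 8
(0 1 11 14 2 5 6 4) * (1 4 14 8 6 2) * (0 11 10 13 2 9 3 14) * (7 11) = (0 4 7 11 8 6)(1 10 13 2 5 9 3 14) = [4, 10, 5, 14, 7, 9, 0, 11, 6, 3, 13, 8, 12, 2, 1]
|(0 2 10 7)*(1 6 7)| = 6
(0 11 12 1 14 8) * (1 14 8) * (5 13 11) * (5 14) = (0 14 1 8)(5 13 11 12) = [14, 8, 2, 3, 4, 13, 6, 7, 0, 9, 10, 12, 5, 11, 1]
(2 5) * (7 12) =(2 5)(7 12) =[0, 1, 5, 3, 4, 2, 6, 12, 8, 9, 10, 11, 7]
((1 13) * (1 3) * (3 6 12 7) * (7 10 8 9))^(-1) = ((1 13 6 12 10 8 9 7 3))^(-1) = (1 3 7 9 8 10 12 6 13)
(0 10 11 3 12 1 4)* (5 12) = (0 10 11 3 5 12 1 4) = [10, 4, 2, 5, 0, 12, 6, 7, 8, 9, 11, 3, 1]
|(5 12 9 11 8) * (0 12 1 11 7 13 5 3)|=10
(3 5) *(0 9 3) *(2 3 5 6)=(0 9 5)(2 3 6)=[9, 1, 3, 6, 4, 0, 2, 7, 8, 5]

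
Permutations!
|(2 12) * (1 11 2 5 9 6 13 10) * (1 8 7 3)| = 12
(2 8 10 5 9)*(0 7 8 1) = [7, 0, 1, 3, 4, 9, 6, 8, 10, 2, 5] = (0 7 8 10 5 9 2 1)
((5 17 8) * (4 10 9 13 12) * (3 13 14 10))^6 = ((3 13 12 4)(5 17 8)(9 14 10))^6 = (17)(3 12)(4 13)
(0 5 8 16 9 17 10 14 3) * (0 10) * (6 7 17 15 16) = (0 5 8 6 7 17)(3 10 14)(9 15 16) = [5, 1, 2, 10, 4, 8, 7, 17, 6, 15, 14, 11, 12, 13, 3, 16, 9, 0]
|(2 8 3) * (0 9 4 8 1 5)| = 8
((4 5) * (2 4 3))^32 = ((2 4 5 3))^32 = (5)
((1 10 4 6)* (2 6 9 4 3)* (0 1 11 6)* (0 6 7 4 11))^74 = (0 10 2)(1 3 6)(4 11)(7 9)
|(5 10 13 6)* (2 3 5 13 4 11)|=|(2 3 5 10 4 11)(6 13)|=6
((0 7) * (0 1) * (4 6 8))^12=(8)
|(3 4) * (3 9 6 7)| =5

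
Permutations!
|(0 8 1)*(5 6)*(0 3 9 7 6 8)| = |(1 3 9 7 6 5 8)| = 7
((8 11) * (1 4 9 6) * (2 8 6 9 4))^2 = (1 8 6 2 11)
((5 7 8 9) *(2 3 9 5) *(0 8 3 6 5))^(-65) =(0 8)(2 6 5 7 3 9)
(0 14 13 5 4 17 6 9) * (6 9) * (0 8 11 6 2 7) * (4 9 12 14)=(0 4 17 12 14 13 5 9 8 11 6 2 7)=[4, 1, 7, 3, 17, 9, 2, 0, 11, 8, 10, 6, 14, 5, 13, 15, 16, 12]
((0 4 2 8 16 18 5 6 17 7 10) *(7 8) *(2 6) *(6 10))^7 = ((0 4 10)(2 7 6 17 8 16 18 5))^7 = (0 4 10)(2 5 18 16 8 17 6 7)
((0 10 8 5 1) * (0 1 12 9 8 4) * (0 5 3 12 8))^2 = ((0 10 4 5 8 3 12 9))^2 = (0 4 8 12)(3 9 10 5)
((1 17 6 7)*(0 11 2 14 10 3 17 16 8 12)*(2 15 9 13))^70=((0 11 15 9 13 2 14 10 3 17 6 7 1 16 8 12))^70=(0 14 1 15 3 8 13 6)(2 7 11 10 16 9 17 12)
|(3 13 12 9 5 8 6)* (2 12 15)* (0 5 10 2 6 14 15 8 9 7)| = 42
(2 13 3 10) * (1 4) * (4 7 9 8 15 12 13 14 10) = (1 7 9 8 15 12 13 3 4)(2 14 10) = [0, 7, 14, 4, 1, 5, 6, 9, 15, 8, 2, 11, 13, 3, 10, 12]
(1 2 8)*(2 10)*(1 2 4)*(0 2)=[2, 10, 8, 3, 1, 5, 6, 7, 0, 9, 4]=(0 2 8)(1 10 4)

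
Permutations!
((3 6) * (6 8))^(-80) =((3 8 6))^(-80) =(3 8 6)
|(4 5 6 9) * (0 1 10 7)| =|(0 1 10 7)(4 5 6 9)| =4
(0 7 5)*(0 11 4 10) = (0 7 5 11 4 10) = [7, 1, 2, 3, 10, 11, 6, 5, 8, 9, 0, 4]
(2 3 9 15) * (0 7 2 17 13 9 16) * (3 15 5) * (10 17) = [7, 1, 15, 16, 4, 3, 6, 2, 8, 5, 17, 11, 12, 9, 14, 10, 0, 13] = (0 7 2 15 10 17 13 9 5 3 16)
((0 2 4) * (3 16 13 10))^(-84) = (16)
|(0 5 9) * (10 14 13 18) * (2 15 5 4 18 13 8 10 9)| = |(0 4 18 9)(2 15 5)(8 10 14)| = 12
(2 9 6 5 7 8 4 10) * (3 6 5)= (2 9 5 7 8 4 10)(3 6)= [0, 1, 9, 6, 10, 7, 3, 8, 4, 5, 2]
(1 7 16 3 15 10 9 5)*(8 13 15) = (1 7 16 3 8 13 15 10 9 5) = [0, 7, 2, 8, 4, 1, 6, 16, 13, 5, 9, 11, 12, 15, 14, 10, 3]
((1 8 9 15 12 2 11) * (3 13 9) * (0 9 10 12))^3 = (15)(1 13 2 8 10 11 3 12)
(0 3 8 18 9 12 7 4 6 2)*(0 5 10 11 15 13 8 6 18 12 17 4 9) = (0 3 6 2 5 10 11 15 13 8 12 7 9 17 4 18) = [3, 1, 5, 6, 18, 10, 2, 9, 12, 17, 11, 15, 7, 8, 14, 13, 16, 4, 0]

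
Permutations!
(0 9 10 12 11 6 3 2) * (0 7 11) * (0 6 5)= (0 9 10 12 6 3 2 7 11 5)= [9, 1, 7, 2, 4, 0, 3, 11, 8, 10, 12, 5, 6]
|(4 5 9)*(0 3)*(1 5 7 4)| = 6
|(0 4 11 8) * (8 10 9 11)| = 3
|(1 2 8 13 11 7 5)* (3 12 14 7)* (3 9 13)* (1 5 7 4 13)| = |(1 2 8 3 12 14 4 13 11 9)| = 10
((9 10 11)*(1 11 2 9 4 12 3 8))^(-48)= (12)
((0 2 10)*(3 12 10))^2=(0 3 10 2 12)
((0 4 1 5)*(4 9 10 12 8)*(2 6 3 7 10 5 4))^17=((0 9 5)(1 4)(2 6 3 7 10 12 8))^17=(0 5 9)(1 4)(2 7 8 3 12 6 10)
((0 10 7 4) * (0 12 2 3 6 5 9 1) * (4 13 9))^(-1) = ((0 10 7 13 9 1)(2 3 6 5 4 12))^(-1) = (0 1 9 13 7 10)(2 12 4 5 6 3)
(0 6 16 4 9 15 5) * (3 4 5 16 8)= [6, 1, 2, 4, 9, 0, 8, 7, 3, 15, 10, 11, 12, 13, 14, 16, 5]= (0 6 8 3 4 9 15 16 5)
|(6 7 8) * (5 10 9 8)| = |(5 10 9 8 6 7)| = 6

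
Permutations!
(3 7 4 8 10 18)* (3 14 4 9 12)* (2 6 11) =(2 6 11)(3 7 9 12)(4 8 10 18 14) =[0, 1, 6, 7, 8, 5, 11, 9, 10, 12, 18, 2, 3, 13, 4, 15, 16, 17, 14]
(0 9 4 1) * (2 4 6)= (0 9 6 2 4 1)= [9, 0, 4, 3, 1, 5, 2, 7, 8, 6]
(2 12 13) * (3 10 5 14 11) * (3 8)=[0, 1, 12, 10, 4, 14, 6, 7, 3, 9, 5, 8, 13, 2, 11]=(2 12 13)(3 10 5 14 11 8)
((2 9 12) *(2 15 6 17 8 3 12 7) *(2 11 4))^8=(2 11 9 4 7)(3 15 17)(6 8 12)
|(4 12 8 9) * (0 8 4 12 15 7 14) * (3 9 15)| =20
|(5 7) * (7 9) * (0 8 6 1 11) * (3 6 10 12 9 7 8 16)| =12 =|(0 16 3 6 1 11)(5 7)(8 10 12 9)|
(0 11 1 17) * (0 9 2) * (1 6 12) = [11, 17, 0, 3, 4, 5, 12, 7, 8, 2, 10, 6, 1, 13, 14, 15, 16, 9] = (0 11 6 12 1 17 9 2)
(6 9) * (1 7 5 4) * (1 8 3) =(1 7 5 4 8 3)(6 9) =[0, 7, 2, 1, 8, 4, 9, 5, 3, 6]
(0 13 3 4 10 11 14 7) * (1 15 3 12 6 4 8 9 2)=(0 13 12 6 4 10 11 14 7)(1 15 3 8 9 2)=[13, 15, 1, 8, 10, 5, 4, 0, 9, 2, 11, 14, 6, 12, 7, 3]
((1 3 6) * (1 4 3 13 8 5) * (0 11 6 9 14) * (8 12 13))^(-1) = (0 14 9 3 4 6 11)(1 5 8)(12 13)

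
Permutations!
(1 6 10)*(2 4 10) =(1 6 2 4 10) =[0, 6, 4, 3, 10, 5, 2, 7, 8, 9, 1]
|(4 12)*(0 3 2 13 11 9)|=6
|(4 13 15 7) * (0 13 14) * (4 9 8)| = |(0 13 15 7 9 8 4 14)| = 8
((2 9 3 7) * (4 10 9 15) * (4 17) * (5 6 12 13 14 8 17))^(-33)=(2 4 12 7 17 6 3 8 5 9 14 15 10 13)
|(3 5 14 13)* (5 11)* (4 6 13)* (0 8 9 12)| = 28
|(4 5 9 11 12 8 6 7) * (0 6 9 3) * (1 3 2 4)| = |(0 6 7 1 3)(2 4 5)(8 9 11 12)| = 60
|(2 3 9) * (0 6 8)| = |(0 6 8)(2 3 9)| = 3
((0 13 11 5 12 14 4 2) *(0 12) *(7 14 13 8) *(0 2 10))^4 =((0 8 7 14 4 10)(2 12 13 11 5))^4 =(0 4 7)(2 5 11 13 12)(8 10 14)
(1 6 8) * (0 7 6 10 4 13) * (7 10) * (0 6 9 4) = (0 10)(1 7 9 4 13 6 8) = [10, 7, 2, 3, 13, 5, 8, 9, 1, 4, 0, 11, 12, 6]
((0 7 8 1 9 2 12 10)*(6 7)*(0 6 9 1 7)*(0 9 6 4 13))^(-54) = (0 9 12 4)(2 10 13 6)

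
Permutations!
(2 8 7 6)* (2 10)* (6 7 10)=(2 8 10)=[0, 1, 8, 3, 4, 5, 6, 7, 10, 9, 2]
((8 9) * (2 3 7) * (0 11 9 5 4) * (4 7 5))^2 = ((0 11 9 8 4)(2 3 5 7))^2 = (0 9 4 11 8)(2 5)(3 7)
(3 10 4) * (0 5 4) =(0 5 4 3 10) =[5, 1, 2, 10, 3, 4, 6, 7, 8, 9, 0]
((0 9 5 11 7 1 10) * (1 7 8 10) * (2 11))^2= ((0 9 5 2 11 8 10))^2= (0 5 11 10 9 2 8)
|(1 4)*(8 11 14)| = |(1 4)(8 11 14)| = 6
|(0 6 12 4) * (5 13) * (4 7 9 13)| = 8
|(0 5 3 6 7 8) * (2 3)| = |(0 5 2 3 6 7 8)| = 7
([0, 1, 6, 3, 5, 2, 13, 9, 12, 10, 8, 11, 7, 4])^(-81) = [0, 1, 5, 3, 13, 4, 2, 12, 10, 7, 9, 11, 8, 6]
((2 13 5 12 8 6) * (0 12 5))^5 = (0 13 2 6 8 12)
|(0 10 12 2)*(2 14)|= |(0 10 12 14 2)|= 5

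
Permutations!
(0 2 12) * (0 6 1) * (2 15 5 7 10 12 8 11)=(0 15 5 7 10 12 6 1)(2 8 11)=[15, 0, 8, 3, 4, 7, 1, 10, 11, 9, 12, 2, 6, 13, 14, 5]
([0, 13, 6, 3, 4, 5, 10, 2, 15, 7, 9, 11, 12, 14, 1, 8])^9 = (2 7 9 10 6)(8 15)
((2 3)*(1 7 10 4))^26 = ((1 7 10 4)(2 3))^26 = (1 10)(4 7)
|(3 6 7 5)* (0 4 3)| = |(0 4 3 6 7 5)| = 6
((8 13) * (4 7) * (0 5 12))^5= ((0 5 12)(4 7)(8 13))^5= (0 12 5)(4 7)(8 13)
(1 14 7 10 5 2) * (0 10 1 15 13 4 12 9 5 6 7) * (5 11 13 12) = (0 10 6 7 1 14)(2 15 12 9 11 13 4 5) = [10, 14, 15, 3, 5, 2, 7, 1, 8, 11, 6, 13, 9, 4, 0, 12]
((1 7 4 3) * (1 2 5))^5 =((1 7 4 3 2 5))^5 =(1 5 2 3 4 7)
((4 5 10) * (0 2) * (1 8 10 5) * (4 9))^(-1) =((0 2)(1 8 10 9 4))^(-1) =(0 2)(1 4 9 10 8)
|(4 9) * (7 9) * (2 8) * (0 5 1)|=|(0 5 1)(2 8)(4 7 9)|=6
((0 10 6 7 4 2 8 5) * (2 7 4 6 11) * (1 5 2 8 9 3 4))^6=(0 3)(1 2)(4 10)(5 9)(6 8)(7 11)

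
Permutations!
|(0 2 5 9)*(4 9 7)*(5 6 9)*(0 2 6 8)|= 15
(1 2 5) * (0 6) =[6, 2, 5, 3, 4, 1, 0] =(0 6)(1 2 5)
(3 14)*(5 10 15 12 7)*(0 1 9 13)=(0 1 9 13)(3 14)(5 10 15 12 7)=[1, 9, 2, 14, 4, 10, 6, 5, 8, 13, 15, 11, 7, 0, 3, 12]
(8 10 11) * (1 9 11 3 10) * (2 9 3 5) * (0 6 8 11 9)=(11)(0 6 8 1 3 10 5 2)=[6, 3, 0, 10, 4, 2, 8, 7, 1, 9, 5, 11]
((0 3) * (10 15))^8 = ((0 3)(10 15))^8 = (15)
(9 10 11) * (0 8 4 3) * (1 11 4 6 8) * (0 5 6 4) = (0 1 11 9 10)(3 5 6 8 4) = [1, 11, 2, 5, 3, 6, 8, 7, 4, 10, 0, 9]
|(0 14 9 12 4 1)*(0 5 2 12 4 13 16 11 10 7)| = 13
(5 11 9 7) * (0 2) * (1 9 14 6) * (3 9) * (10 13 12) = (0 2)(1 3 9 7 5 11 14 6)(10 13 12) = [2, 3, 0, 9, 4, 11, 1, 5, 8, 7, 13, 14, 10, 12, 6]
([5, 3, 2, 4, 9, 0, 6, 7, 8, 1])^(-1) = [5, 9, 2, 1, 3, 0, 6, 7, 8, 4]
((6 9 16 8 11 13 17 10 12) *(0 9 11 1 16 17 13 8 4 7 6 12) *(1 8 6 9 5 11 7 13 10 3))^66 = ((0 5 11 6 7 9 17 3 1 16 4 13 10))^66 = (0 5 11 6 7 9 17 3 1 16 4 13 10)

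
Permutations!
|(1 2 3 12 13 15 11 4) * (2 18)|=|(1 18 2 3 12 13 15 11 4)|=9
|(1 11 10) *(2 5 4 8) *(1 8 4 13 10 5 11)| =|(2 11 5 13 10 8)| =6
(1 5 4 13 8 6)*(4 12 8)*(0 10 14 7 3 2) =[10, 5, 0, 2, 13, 12, 1, 3, 6, 9, 14, 11, 8, 4, 7] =(0 10 14 7 3 2)(1 5 12 8 6)(4 13)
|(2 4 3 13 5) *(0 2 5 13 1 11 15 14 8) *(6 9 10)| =|(0 2 4 3 1 11 15 14 8)(6 9 10)| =9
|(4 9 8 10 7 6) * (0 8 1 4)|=15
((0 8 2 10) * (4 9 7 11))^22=((0 8 2 10)(4 9 7 11))^22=(0 2)(4 7)(8 10)(9 11)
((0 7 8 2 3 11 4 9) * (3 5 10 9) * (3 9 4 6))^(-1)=((0 7 8 2 5 10 4 9)(3 11 6))^(-1)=(0 9 4 10 5 2 8 7)(3 6 11)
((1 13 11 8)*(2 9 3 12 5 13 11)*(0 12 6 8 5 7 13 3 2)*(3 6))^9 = (0 12 7 13)(1 8 6 5 11)(2 9)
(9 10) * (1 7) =(1 7)(9 10) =[0, 7, 2, 3, 4, 5, 6, 1, 8, 10, 9]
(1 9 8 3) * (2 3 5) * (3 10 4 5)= (1 9 8 3)(2 10 4 5)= [0, 9, 10, 1, 5, 2, 6, 7, 3, 8, 4]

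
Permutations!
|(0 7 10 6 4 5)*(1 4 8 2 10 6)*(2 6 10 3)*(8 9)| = 6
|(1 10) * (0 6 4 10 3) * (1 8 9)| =8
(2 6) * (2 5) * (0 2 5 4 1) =(0 2 6 4 1) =[2, 0, 6, 3, 1, 5, 4]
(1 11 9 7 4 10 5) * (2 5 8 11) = (1 2 5)(4 10 8 11 9 7) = [0, 2, 5, 3, 10, 1, 6, 4, 11, 7, 8, 9]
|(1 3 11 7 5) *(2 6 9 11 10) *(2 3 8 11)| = 30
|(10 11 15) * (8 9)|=|(8 9)(10 11 15)|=6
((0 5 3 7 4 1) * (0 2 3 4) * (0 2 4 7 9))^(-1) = (0 9 3 2 7 5)(1 4)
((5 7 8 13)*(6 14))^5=((5 7 8 13)(6 14))^5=(5 7 8 13)(6 14)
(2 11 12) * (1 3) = [0, 3, 11, 1, 4, 5, 6, 7, 8, 9, 10, 12, 2] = (1 3)(2 11 12)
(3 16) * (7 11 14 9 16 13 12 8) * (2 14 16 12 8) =(2 14 9 12)(3 13 8 7 11 16) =[0, 1, 14, 13, 4, 5, 6, 11, 7, 12, 10, 16, 2, 8, 9, 15, 3]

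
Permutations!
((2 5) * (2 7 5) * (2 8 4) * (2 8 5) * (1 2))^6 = (8)(1 5)(2 7) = ((1 2 5 7)(4 8))^6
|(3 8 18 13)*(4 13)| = 5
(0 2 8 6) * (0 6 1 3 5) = (0 2 8 1 3 5) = [2, 3, 8, 5, 4, 0, 6, 7, 1]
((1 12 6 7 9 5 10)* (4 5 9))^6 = (1 10 5 4 7 6 12)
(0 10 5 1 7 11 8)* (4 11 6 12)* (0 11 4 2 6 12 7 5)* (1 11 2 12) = (12)(0 10)(1 5 11 8 2 6 7) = [10, 5, 6, 3, 4, 11, 7, 1, 2, 9, 0, 8, 12]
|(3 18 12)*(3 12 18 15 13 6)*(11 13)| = |(18)(3 15 11 13 6)| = 5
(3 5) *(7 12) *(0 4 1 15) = (0 4 1 15)(3 5)(7 12) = [4, 15, 2, 5, 1, 3, 6, 12, 8, 9, 10, 11, 7, 13, 14, 0]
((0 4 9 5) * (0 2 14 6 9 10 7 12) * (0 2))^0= (14)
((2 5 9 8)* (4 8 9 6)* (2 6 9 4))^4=((2 5 9 4 8 6))^4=(2 8 9)(4 5 6)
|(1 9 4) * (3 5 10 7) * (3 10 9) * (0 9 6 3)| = 12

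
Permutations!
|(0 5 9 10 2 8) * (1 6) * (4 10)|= 14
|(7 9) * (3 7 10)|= |(3 7 9 10)|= 4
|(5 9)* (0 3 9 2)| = |(0 3 9 5 2)| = 5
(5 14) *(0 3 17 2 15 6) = (0 3 17 2 15 6)(5 14) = [3, 1, 15, 17, 4, 14, 0, 7, 8, 9, 10, 11, 12, 13, 5, 6, 16, 2]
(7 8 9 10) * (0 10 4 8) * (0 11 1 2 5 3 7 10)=(1 2 5 3 7 11)(4 8 9)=[0, 2, 5, 7, 8, 3, 6, 11, 9, 4, 10, 1]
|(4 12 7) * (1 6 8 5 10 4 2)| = 9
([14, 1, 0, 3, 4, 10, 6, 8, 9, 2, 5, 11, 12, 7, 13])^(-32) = (0 7 2 13 9 14 8)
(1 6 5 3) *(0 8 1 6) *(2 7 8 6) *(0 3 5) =(0 6)(1 3 2 7 8) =[6, 3, 7, 2, 4, 5, 0, 8, 1]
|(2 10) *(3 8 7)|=|(2 10)(3 8 7)|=6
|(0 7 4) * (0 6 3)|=5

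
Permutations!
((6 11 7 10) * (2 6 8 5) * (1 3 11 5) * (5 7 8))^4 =(11)(2 5 10 7 6)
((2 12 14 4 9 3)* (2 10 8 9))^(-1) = (2 4 14 12)(3 9 8 10)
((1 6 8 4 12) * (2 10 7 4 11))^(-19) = ((1 6 8 11 2 10 7 4 12))^(-19) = (1 12 4 7 10 2 11 8 6)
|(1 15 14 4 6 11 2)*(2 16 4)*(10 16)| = |(1 15 14 2)(4 6 11 10 16)| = 20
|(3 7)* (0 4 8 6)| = |(0 4 8 6)(3 7)| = 4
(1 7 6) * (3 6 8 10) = (1 7 8 10 3 6) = [0, 7, 2, 6, 4, 5, 1, 8, 10, 9, 3]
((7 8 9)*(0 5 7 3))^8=((0 5 7 8 9 3))^8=(0 7 9)(3 5 8)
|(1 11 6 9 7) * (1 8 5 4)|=|(1 11 6 9 7 8 5 4)|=8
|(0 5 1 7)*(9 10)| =|(0 5 1 7)(9 10)| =4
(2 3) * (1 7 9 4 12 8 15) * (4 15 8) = (1 7 9 15)(2 3)(4 12) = [0, 7, 3, 2, 12, 5, 6, 9, 8, 15, 10, 11, 4, 13, 14, 1]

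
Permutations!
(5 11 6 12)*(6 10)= (5 11 10 6 12)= [0, 1, 2, 3, 4, 11, 12, 7, 8, 9, 6, 10, 5]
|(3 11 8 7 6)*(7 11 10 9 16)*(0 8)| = |(0 8 11)(3 10 9 16 7 6)| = 6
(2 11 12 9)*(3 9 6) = (2 11 12 6 3 9) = [0, 1, 11, 9, 4, 5, 3, 7, 8, 2, 10, 12, 6]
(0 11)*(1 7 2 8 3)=[11, 7, 8, 1, 4, 5, 6, 2, 3, 9, 10, 0]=(0 11)(1 7 2 8 3)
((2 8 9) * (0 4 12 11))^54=(0 12)(4 11)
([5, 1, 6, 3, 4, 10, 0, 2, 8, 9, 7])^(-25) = (0 6 2 7 10 5)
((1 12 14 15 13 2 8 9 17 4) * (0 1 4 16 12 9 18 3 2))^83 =(0 9 16 14 13 1 17 12 15)(2 3 18 8)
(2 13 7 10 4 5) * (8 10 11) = (2 13 7 11 8 10 4 5) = [0, 1, 13, 3, 5, 2, 6, 11, 10, 9, 4, 8, 12, 7]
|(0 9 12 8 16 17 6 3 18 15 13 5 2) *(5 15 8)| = 30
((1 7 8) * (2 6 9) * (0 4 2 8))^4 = (0 9)(1 2)(4 8)(6 7)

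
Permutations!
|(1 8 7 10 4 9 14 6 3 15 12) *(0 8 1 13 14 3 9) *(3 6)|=|(0 8 7 10 4)(3 15 12 13 14)(6 9)|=10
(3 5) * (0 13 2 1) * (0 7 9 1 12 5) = (0 13 2 12 5 3)(1 7 9) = [13, 7, 12, 0, 4, 3, 6, 9, 8, 1, 10, 11, 5, 2]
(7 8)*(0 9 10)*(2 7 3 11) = (0 9 10)(2 7 8 3 11) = [9, 1, 7, 11, 4, 5, 6, 8, 3, 10, 0, 2]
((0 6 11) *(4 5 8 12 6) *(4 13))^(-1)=((0 13 4 5 8 12 6 11))^(-1)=(0 11 6 12 8 5 4 13)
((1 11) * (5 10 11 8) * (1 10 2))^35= ((1 8 5 2)(10 11))^35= (1 2 5 8)(10 11)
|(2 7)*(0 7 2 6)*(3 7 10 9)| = 6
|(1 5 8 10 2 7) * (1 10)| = 3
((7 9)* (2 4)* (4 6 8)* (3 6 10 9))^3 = ((2 10 9 7 3 6 8 4))^3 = (2 7 8 10 3 4 9 6)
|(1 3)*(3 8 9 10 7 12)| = |(1 8 9 10 7 12 3)| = 7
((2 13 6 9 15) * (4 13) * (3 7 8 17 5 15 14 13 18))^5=((2 4 18 3 7 8 17 5 15)(6 9 14 13))^5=(2 8 4 17 18 5 3 15 7)(6 9 14 13)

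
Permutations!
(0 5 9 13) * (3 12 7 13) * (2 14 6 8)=(0 5 9 3 12 7 13)(2 14 6 8)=[5, 1, 14, 12, 4, 9, 8, 13, 2, 3, 10, 11, 7, 0, 6]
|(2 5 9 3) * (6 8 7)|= |(2 5 9 3)(6 8 7)|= 12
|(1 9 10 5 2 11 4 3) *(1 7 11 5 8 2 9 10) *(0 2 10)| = |(0 2 5 9 1)(3 7 11 4)(8 10)| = 20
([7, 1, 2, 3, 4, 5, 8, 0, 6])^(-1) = (0 7)(6 8)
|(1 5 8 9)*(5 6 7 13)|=|(1 6 7 13 5 8 9)|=7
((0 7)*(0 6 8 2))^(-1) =((0 7 6 8 2))^(-1) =(0 2 8 6 7)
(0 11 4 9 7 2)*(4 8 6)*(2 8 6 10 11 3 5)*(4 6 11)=[3, 1, 0, 5, 9, 2, 6, 8, 10, 7, 4, 11]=(11)(0 3 5 2)(4 9 7 8 10)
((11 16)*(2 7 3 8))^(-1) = ((2 7 3 8)(11 16))^(-1) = (2 8 3 7)(11 16)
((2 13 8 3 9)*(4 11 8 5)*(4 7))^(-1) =(2 9 3 8 11 4 7 5 13)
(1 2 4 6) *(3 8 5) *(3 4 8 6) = (1 2 8 5 4 3 6) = [0, 2, 8, 6, 3, 4, 1, 7, 5]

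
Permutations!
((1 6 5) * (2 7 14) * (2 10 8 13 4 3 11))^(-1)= (1 5 6)(2 11 3 4 13 8 10 14 7)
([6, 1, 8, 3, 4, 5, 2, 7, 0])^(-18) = [2, 1, 0, 3, 4, 5, 8, 7, 6]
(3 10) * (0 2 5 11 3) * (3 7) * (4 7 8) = (0 2 5 11 8 4 7 3 10) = [2, 1, 5, 10, 7, 11, 6, 3, 4, 9, 0, 8]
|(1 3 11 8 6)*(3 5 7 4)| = 8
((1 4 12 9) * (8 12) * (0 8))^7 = ((0 8 12 9 1 4))^7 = (0 8 12 9 1 4)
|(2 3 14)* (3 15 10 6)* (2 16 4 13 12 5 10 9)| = |(2 15 9)(3 14 16 4 13 12 5 10 6)| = 9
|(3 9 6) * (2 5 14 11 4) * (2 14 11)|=|(2 5 11 4 14)(3 9 6)|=15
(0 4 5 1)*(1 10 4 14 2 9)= [14, 0, 9, 3, 5, 10, 6, 7, 8, 1, 4, 11, 12, 13, 2]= (0 14 2 9 1)(4 5 10)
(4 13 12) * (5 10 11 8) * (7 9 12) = (4 13 7 9 12)(5 10 11 8) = [0, 1, 2, 3, 13, 10, 6, 9, 5, 12, 11, 8, 4, 7]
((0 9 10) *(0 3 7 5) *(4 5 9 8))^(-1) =(0 5 4 8)(3 10 9 7)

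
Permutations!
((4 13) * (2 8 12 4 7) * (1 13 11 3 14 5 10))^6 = (1 4)(2 14)(3 7)(5 8)(10 12)(11 13) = ((1 13 7 2 8 12 4 11 3 14 5 10))^6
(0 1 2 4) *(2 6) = (0 1 6 2 4) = [1, 6, 4, 3, 0, 5, 2]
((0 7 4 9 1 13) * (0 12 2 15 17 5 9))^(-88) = ((0 7 4)(1 13 12 2 15 17 5 9))^(-88) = (17)(0 4 7)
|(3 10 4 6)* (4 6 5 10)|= 5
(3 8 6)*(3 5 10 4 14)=(3 8 6 5 10 4 14)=[0, 1, 2, 8, 14, 10, 5, 7, 6, 9, 4, 11, 12, 13, 3]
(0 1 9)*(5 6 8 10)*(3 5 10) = (10)(0 1 9)(3 5 6 8) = [1, 9, 2, 5, 4, 6, 8, 7, 3, 0, 10]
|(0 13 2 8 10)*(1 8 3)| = 7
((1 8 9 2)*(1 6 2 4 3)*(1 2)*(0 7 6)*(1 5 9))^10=(0 6 9 3)(2 7 5 4)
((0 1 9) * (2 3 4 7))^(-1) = (0 9 1)(2 7 4 3)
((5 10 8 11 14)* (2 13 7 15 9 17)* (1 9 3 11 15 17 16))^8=((1 9 16)(2 13 7 17)(3 11 14 5 10 8 15))^8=(17)(1 16 9)(3 11 14 5 10 8 15)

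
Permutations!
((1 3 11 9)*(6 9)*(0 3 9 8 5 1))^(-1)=(0 9 1 5 8 6 11 3)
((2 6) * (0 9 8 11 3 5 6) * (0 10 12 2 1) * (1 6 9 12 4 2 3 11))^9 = ((0 12 3 5 9 8 1)(2 10 4))^9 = (0 3 9 1 12 5 8)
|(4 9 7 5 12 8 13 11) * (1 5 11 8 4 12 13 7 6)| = |(1 5 13 8 7 11 12 4 9 6)| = 10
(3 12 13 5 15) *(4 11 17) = (3 12 13 5 15)(4 11 17) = [0, 1, 2, 12, 11, 15, 6, 7, 8, 9, 10, 17, 13, 5, 14, 3, 16, 4]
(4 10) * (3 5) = (3 5)(4 10) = [0, 1, 2, 5, 10, 3, 6, 7, 8, 9, 4]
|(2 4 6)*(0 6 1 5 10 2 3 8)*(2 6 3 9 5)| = 12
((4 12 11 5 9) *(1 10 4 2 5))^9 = ((1 10 4 12 11)(2 5 9))^9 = (1 11 12 4 10)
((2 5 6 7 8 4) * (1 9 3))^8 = (1 3 9)(2 6 8)(4 5 7)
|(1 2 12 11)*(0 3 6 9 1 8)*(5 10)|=18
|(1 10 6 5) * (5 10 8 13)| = 4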